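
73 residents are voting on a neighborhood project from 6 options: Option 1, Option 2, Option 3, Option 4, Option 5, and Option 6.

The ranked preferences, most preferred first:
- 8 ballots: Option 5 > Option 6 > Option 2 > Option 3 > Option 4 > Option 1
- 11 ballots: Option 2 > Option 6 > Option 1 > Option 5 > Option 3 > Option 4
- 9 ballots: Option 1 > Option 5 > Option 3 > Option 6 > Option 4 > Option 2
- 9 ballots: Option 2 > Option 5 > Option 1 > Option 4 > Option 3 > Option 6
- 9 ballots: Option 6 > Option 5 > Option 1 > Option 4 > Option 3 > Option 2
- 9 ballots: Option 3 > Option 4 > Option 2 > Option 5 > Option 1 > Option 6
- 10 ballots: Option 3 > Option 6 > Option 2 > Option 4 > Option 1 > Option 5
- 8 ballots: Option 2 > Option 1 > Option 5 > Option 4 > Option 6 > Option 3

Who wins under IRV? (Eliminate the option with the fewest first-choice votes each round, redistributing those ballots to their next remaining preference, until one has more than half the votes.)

Option 3

Round 1: Option 1 9, Option 2 28, Option 3 19, Option 4 0, Option 5 8, Option 6 9. Option 4 eliminated.
Round 2: Option 1 9, Option 2 28, Option 3 19, Option 5 8, Option 6 9. Option 5 eliminated.
Round 3: Option 1 9, Option 2 28, Option 3 19, Option 6 17. Option 1 eliminated.
Round 4: Option 2 28, Option 3 28, Option 6 17. Option 6 eliminated.
Round 5: Option 2 36, Option 3 37. Option 3 has a majority (≥37).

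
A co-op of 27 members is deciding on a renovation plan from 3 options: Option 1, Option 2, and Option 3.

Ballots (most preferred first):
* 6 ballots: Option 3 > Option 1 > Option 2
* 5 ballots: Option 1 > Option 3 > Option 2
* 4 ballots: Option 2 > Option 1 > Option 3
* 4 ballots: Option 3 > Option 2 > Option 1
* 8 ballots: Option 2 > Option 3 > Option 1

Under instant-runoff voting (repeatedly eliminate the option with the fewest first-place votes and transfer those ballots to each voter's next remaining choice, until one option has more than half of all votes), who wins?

Option 3

Round 1: Option 1 5, Option 2 12, Option 3 10. Option 1 eliminated.
Round 2: Option 2 12, Option 3 15. Option 3 has a majority (≥14).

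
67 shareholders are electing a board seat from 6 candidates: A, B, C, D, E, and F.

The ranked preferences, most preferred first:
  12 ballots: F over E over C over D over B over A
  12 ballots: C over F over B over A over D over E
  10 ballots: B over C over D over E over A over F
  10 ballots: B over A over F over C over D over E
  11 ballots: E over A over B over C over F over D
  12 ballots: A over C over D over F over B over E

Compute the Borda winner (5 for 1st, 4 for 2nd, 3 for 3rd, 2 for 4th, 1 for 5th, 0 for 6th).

A: 12×0 + 12×2 + 10×1 + 10×4 + 11×4 + 12×5 = 178
B: 12×1 + 12×3 + 10×5 + 10×5 + 11×3 + 12×1 = 193
C: 12×3 + 12×5 + 10×4 + 10×2 + 11×2 + 12×4 = 226
D: 12×2 + 12×1 + 10×3 + 10×1 + 11×0 + 12×3 = 112
E: 12×4 + 12×0 + 10×2 + 10×0 + 11×5 + 12×0 = 123
F: 12×5 + 12×4 + 10×0 + 10×3 + 11×1 + 12×2 = 173

C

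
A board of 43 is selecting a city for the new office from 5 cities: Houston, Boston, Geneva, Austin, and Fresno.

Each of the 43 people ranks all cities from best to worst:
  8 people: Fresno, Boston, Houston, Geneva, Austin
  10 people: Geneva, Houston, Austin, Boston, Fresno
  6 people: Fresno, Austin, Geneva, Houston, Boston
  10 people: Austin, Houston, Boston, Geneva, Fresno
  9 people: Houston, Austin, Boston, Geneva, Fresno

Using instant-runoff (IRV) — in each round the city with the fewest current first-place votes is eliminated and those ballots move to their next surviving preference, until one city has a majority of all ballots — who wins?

Round 1: Houston 9, Boston 0, Geneva 10, Austin 10, Fresno 14. Boston eliminated.
Round 2: Houston 9, Geneva 10, Austin 10, Fresno 14. Houston eliminated.
Round 3: Geneva 10, Austin 19, Fresno 14. Geneva eliminated.
Round 4: Austin 29, Fresno 14. Austin has a majority (≥22).

Austin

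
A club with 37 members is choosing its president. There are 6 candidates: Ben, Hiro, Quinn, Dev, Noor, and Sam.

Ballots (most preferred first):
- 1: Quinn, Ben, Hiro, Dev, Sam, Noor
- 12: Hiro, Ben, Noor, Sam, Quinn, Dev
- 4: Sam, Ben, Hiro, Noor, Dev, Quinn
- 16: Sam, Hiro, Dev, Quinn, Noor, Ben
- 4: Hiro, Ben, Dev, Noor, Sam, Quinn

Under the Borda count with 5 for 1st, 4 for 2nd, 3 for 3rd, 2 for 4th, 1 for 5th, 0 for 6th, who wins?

Ben: 1×4 + 12×4 + 4×4 + 16×0 + 4×4 = 84
Hiro: 1×3 + 12×5 + 4×3 + 16×4 + 4×5 = 159
Quinn: 1×5 + 12×1 + 4×0 + 16×2 + 4×0 = 49
Dev: 1×2 + 12×0 + 4×1 + 16×3 + 4×3 = 66
Noor: 1×0 + 12×3 + 4×2 + 16×1 + 4×2 = 68
Sam: 1×1 + 12×2 + 4×5 + 16×5 + 4×1 = 129

Hiro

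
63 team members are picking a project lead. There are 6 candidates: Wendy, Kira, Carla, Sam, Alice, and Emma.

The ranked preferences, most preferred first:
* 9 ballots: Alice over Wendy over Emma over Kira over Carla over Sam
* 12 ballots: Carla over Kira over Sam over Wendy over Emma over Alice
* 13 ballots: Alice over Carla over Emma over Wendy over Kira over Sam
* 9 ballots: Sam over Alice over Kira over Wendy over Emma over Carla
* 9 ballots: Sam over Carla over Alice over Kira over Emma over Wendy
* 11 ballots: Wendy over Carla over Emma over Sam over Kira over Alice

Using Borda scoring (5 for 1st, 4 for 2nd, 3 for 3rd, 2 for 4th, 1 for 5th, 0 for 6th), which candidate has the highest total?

Wendy: 9×4 + 12×2 + 13×2 + 9×2 + 9×0 + 11×5 = 159
Kira: 9×2 + 12×4 + 13×1 + 9×3 + 9×2 + 11×1 = 135
Carla: 9×1 + 12×5 + 13×4 + 9×0 + 9×4 + 11×4 = 201
Sam: 9×0 + 12×3 + 13×0 + 9×5 + 9×5 + 11×2 = 148
Alice: 9×5 + 12×0 + 13×5 + 9×4 + 9×3 + 11×0 = 173
Emma: 9×3 + 12×1 + 13×3 + 9×1 + 9×1 + 11×3 = 129

Carla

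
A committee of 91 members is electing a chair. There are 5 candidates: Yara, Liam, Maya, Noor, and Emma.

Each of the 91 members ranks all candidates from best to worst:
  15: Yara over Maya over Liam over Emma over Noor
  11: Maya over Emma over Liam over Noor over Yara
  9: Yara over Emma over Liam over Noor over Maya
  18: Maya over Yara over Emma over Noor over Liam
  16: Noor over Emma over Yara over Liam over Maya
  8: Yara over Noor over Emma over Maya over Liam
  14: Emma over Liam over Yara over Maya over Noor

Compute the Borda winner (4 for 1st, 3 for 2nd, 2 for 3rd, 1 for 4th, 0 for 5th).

Yara: 15×4 + 11×0 + 9×4 + 18×3 + 16×2 + 8×4 + 14×2 = 242
Liam: 15×2 + 11×2 + 9×2 + 18×0 + 16×1 + 8×0 + 14×3 = 128
Maya: 15×3 + 11×4 + 9×0 + 18×4 + 16×0 + 8×1 + 14×1 = 183
Noor: 15×0 + 11×1 + 9×1 + 18×1 + 16×4 + 8×3 + 14×0 = 126
Emma: 15×1 + 11×3 + 9×3 + 18×2 + 16×3 + 8×2 + 14×4 = 231

Yara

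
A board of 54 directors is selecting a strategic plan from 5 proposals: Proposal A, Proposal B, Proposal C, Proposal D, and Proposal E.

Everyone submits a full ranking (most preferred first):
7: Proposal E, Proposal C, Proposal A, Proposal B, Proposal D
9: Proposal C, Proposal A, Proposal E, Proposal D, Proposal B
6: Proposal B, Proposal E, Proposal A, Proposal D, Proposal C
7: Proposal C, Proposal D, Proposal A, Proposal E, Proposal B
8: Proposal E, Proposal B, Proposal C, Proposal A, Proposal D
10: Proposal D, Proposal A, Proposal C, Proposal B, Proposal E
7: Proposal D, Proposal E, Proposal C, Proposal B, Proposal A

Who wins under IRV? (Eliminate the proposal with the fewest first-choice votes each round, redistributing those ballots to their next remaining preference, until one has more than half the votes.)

Round 1: Proposal A 0, Proposal B 6, Proposal C 16, Proposal D 17, Proposal E 15. Proposal A eliminated.
Round 2: Proposal B 6, Proposal C 16, Proposal D 17, Proposal E 15. Proposal B eliminated.
Round 3: Proposal C 16, Proposal D 17, Proposal E 21. Proposal C eliminated.
Round 4: Proposal D 24, Proposal E 30. Proposal E has a majority (≥28).

Proposal E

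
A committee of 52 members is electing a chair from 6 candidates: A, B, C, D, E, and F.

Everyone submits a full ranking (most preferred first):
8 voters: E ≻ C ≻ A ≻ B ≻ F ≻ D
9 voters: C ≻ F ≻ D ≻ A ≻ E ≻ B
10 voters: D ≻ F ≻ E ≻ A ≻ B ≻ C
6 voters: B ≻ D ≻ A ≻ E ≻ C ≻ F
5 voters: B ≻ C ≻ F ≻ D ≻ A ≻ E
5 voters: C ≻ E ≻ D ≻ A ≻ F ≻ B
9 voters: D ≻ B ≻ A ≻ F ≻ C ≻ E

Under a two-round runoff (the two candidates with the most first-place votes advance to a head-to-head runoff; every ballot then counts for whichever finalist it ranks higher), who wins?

C

Round 1 first-place votes: A 0, B 11, C 14, D 19, E 8, F 0. D and C advance.
Runoff: D is ranked above C on 25 ballots, C above D on 27.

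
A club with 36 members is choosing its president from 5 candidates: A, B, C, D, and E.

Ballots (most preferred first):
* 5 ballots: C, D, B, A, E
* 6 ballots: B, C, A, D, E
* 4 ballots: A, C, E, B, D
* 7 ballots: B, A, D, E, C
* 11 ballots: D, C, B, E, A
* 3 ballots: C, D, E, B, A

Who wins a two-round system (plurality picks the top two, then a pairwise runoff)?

D

Round 1 first-place votes: A 4, B 13, C 8, D 11, E 0. B and D advance.
Runoff: B is ranked above D on 17 ballots, D above B on 19.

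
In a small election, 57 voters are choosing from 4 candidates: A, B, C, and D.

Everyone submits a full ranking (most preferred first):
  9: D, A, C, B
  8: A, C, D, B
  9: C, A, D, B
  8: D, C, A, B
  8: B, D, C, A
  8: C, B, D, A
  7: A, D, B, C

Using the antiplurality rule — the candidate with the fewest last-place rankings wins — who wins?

Last-place votes: A 16, B 34, C 7, D 0.

D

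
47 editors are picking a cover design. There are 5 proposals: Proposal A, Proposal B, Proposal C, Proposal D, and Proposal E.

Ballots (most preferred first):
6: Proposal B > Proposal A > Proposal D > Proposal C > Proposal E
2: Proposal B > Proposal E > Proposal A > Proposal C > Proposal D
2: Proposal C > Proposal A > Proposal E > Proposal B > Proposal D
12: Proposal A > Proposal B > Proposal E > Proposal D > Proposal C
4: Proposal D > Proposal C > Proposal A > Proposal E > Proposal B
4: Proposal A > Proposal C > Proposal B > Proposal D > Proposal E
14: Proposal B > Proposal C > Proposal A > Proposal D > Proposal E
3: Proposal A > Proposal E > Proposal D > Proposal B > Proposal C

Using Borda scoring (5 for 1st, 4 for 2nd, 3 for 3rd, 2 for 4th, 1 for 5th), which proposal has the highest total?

Proposal A

Proposal A: 6×4 + 2×3 + 2×4 + 12×5 + 4×3 + 4×5 + 14×3 + 3×5 = 187
Proposal B: 6×5 + 2×5 + 2×2 + 12×4 + 4×1 + 4×3 + 14×5 + 3×2 = 184
Proposal C: 6×2 + 2×2 + 2×5 + 12×1 + 4×4 + 4×4 + 14×4 + 3×1 = 129
Proposal D: 6×3 + 2×1 + 2×1 + 12×2 + 4×5 + 4×2 + 14×2 + 3×3 = 111
Proposal E: 6×1 + 2×4 + 2×3 + 12×3 + 4×2 + 4×1 + 14×1 + 3×4 = 94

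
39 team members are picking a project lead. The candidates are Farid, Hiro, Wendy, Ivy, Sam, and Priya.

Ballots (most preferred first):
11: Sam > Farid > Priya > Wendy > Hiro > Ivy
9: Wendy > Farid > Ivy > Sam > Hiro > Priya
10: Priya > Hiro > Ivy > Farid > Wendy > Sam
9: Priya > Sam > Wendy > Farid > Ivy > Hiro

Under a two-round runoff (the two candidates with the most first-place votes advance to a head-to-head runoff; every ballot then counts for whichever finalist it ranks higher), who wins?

Round 1 first-place votes: Farid 0, Hiro 0, Wendy 9, Ivy 0, Sam 11, Priya 19. Priya and Sam advance.
Runoff: Priya is ranked above Sam on 19 ballots, Sam above Priya on 20.

Sam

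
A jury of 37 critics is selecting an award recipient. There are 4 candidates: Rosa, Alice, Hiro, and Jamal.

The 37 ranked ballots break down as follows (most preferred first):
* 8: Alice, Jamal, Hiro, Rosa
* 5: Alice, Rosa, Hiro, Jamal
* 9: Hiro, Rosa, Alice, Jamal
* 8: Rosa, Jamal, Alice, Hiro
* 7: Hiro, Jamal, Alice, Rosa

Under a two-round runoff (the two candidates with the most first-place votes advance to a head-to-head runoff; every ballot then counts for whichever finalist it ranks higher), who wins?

Alice

Round 1 first-place votes: Rosa 8, Alice 13, Hiro 16, Jamal 0. Hiro and Alice advance.
Runoff: Hiro is ranked above Alice on 16 ballots, Alice above Hiro on 21.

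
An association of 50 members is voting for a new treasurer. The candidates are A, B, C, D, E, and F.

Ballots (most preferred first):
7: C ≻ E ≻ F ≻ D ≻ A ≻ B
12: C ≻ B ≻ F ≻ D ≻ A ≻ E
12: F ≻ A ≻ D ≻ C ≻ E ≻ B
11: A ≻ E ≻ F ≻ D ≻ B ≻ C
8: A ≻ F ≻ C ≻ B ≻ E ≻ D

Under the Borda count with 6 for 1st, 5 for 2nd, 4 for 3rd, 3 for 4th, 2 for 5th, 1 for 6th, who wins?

F

A: 7×2 + 12×2 + 12×5 + 11×6 + 8×6 = 212
B: 7×1 + 12×5 + 12×1 + 11×2 + 8×3 = 125
C: 7×6 + 12×6 + 12×3 + 11×1 + 8×4 = 193
D: 7×3 + 12×3 + 12×4 + 11×3 + 8×1 = 146
E: 7×5 + 12×1 + 12×2 + 11×5 + 8×2 = 142
F: 7×4 + 12×4 + 12×6 + 11×4 + 8×5 = 232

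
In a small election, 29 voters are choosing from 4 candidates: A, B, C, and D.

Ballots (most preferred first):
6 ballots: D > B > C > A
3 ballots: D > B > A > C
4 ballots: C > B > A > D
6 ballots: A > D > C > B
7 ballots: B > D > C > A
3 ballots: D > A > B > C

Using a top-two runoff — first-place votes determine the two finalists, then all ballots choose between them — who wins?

D

Round 1 first-place votes: A 6, B 7, C 4, D 12. D and B advance.
Runoff: D is ranked above B on 18 ballots, B above D on 11.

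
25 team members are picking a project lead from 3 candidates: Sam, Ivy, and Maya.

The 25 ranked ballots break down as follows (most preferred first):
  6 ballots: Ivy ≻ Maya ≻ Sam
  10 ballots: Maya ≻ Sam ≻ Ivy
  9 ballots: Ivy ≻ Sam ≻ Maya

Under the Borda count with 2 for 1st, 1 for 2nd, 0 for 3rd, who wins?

Sam: 6×0 + 10×1 + 9×1 = 19
Ivy: 6×2 + 10×0 + 9×2 = 30
Maya: 6×1 + 10×2 + 9×0 = 26

Ivy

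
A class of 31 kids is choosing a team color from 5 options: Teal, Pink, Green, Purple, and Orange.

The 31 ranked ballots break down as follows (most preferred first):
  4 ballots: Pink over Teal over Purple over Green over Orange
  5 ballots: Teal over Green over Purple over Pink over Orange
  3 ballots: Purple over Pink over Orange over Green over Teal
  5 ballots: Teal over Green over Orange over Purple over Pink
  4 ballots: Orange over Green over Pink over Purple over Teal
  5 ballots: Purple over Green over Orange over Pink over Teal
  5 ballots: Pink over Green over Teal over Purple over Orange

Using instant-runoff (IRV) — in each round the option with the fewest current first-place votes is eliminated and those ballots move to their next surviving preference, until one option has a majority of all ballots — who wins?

Round 1: Teal 10, Pink 9, Green 0, Purple 8, Orange 4. Green eliminated.
Round 2: Teal 10, Pink 9, Purple 8, Orange 4. Orange eliminated.
Round 3: Teal 10, Pink 13, Purple 8. Purple eliminated.
Round 4: Teal 10, Pink 21. Pink has a majority (≥16).

Pink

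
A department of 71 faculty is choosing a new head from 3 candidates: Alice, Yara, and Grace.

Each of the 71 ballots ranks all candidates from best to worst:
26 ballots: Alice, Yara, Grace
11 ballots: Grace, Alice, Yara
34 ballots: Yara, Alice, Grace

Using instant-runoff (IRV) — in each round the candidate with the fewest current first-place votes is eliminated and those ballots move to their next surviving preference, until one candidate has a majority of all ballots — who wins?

Round 1: Alice 26, Yara 34, Grace 11. Grace eliminated.
Round 2: Alice 37, Yara 34. Alice has a majority (≥36).

Alice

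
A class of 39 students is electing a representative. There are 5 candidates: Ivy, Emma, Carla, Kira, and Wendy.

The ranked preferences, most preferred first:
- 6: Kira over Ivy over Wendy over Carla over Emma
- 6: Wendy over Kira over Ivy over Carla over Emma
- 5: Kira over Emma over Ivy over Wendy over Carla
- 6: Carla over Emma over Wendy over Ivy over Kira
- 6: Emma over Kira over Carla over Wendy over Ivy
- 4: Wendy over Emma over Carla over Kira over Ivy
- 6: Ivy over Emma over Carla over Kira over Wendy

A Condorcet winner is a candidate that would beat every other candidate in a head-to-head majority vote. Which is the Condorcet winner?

Emma vs Ivy: 21–18
Emma vs Carla: 21–18
Emma vs Kira: 22–17
Emma vs Wendy: 23–16
Emma beats every other candidate.

Emma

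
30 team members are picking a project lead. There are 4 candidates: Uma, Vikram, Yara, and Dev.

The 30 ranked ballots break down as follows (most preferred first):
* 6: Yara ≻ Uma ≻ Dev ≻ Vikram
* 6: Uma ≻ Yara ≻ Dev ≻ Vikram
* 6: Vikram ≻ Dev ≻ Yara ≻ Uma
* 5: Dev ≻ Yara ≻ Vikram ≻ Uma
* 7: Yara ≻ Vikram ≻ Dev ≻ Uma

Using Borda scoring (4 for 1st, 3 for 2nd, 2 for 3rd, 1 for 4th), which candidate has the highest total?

Uma: 6×3 + 6×4 + 6×1 + 5×1 + 7×1 = 60
Vikram: 6×1 + 6×1 + 6×4 + 5×2 + 7×3 = 67
Yara: 6×4 + 6×3 + 6×2 + 5×3 + 7×4 = 97
Dev: 6×2 + 6×2 + 6×3 + 5×4 + 7×2 = 76

Yara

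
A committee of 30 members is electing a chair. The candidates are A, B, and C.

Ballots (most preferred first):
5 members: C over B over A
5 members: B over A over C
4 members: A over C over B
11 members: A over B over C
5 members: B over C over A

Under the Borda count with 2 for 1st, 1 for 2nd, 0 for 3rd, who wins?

A: 5×0 + 5×1 + 4×2 + 11×2 + 5×0 = 35
B: 5×1 + 5×2 + 4×0 + 11×1 + 5×2 = 36
C: 5×2 + 5×0 + 4×1 + 11×0 + 5×1 = 19

B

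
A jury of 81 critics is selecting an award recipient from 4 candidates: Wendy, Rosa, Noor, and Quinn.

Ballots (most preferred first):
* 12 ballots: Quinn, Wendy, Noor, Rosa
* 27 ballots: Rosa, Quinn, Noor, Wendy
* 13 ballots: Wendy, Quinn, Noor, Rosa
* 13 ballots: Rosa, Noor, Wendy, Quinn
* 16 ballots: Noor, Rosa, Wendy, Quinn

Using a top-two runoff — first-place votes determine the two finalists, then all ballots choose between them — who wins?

Round 1 first-place votes: Wendy 13, Rosa 40, Noor 16, Quinn 12. Rosa and Noor advance.
Runoff: Rosa is ranked above Noor on 40 ballots, Noor above Rosa on 41.

Noor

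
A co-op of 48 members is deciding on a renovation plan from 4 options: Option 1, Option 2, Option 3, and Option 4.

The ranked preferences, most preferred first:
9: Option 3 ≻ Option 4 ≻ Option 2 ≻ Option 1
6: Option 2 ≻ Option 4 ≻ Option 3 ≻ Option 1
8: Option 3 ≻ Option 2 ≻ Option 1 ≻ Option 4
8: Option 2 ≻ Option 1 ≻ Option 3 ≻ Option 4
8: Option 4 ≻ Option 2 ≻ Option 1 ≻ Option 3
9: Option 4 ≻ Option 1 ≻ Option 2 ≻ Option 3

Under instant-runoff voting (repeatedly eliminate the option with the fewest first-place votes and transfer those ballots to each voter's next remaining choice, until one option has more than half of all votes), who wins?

Round 1: Option 1 0, Option 2 14, Option 3 17, Option 4 17. Option 1 eliminated.
Round 2: Option 2 14, Option 3 17, Option 4 17. Option 2 eliminated.
Round 3: Option 3 25, Option 4 23. Option 3 has a majority (≥25).

Option 3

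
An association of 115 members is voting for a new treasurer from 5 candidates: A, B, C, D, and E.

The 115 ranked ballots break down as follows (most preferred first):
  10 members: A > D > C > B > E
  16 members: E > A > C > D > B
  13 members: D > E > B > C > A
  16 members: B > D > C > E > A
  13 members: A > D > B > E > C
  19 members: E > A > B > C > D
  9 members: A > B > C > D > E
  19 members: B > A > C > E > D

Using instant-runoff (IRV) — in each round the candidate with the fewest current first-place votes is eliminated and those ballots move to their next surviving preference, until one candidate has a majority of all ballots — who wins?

B

Round 1: A 32, B 35, C 0, D 13, E 35. C eliminated.
Round 2: A 32, B 35, D 13, E 35. D eliminated.
Round 3: A 32, B 35, E 48. A eliminated.
Round 4: B 67, E 48. B has a majority (≥58).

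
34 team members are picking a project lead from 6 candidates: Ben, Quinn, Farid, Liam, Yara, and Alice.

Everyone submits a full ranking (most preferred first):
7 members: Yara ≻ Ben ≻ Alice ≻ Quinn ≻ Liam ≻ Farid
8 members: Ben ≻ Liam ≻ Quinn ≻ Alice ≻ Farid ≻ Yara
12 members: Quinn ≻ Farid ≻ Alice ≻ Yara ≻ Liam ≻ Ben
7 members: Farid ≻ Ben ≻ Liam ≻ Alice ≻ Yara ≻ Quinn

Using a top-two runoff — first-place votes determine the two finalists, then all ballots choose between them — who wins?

Round 1 first-place votes: Ben 8, Quinn 12, Farid 7, Liam 0, Yara 7, Alice 0. Quinn and Ben advance.
Runoff: Quinn is ranked above Ben on 12 ballots, Ben above Quinn on 22.

Ben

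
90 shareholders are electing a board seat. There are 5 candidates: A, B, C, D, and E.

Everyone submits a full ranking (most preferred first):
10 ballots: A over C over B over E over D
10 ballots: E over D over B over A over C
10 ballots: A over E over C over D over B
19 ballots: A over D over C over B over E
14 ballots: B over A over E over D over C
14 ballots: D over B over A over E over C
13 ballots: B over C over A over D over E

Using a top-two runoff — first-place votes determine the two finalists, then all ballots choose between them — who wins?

B

Round 1 first-place votes: A 39, B 27, C 0, D 14, E 10. A and B advance.
Runoff: A is ranked above B on 39 ballots, B above A on 51.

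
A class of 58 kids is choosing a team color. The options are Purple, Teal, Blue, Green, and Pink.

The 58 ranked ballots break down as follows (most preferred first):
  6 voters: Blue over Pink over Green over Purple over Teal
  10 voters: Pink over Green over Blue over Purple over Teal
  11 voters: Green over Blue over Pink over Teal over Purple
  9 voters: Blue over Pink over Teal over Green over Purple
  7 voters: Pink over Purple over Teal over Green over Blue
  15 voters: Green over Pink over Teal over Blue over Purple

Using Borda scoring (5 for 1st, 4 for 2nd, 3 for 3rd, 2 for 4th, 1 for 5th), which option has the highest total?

Pink

Purple: 6×2 + 10×2 + 11×1 + 9×1 + 7×4 + 15×1 = 95
Teal: 6×1 + 10×1 + 11×2 + 9×3 + 7×3 + 15×3 = 131
Blue: 6×5 + 10×3 + 11×4 + 9×5 + 7×1 + 15×2 = 186
Green: 6×3 + 10×4 + 11×5 + 9×2 + 7×2 + 15×5 = 220
Pink: 6×4 + 10×5 + 11×3 + 9×4 + 7×5 + 15×4 = 238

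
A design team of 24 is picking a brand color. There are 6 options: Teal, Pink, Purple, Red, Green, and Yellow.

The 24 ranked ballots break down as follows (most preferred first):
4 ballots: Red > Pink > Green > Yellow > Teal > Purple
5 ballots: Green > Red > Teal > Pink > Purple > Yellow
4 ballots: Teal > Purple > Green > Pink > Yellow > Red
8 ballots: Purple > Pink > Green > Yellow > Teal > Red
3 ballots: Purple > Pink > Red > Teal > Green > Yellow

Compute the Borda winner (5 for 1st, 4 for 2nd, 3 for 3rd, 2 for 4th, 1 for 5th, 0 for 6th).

Teal: 4×1 + 5×3 + 4×5 + 8×1 + 3×2 = 53
Pink: 4×4 + 5×2 + 4×2 + 8×4 + 3×4 = 78
Purple: 4×0 + 5×1 + 4×4 + 8×5 + 3×5 = 76
Red: 4×5 + 5×4 + 4×0 + 8×0 + 3×3 = 49
Green: 4×3 + 5×5 + 4×3 + 8×3 + 3×1 = 76
Yellow: 4×2 + 5×0 + 4×1 + 8×2 + 3×0 = 28

Pink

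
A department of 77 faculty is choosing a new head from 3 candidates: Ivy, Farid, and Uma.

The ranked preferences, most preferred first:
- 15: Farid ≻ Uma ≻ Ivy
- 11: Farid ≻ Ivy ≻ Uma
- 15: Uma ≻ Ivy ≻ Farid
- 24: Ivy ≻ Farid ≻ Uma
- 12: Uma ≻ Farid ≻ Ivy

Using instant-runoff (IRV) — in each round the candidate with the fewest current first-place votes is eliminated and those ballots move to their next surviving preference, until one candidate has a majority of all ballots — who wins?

Round 1: Ivy 24, Farid 26, Uma 27. Ivy eliminated.
Round 2: Farid 50, Uma 27. Farid has a majority (≥39).

Farid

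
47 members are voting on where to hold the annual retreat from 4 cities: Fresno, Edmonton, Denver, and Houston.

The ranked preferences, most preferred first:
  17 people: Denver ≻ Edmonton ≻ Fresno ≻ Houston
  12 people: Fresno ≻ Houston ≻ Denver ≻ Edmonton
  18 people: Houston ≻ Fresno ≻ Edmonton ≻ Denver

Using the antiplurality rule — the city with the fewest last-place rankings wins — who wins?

Fresno

Last-place votes: Fresno 0, Edmonton 12, Denver 18, Houston 17.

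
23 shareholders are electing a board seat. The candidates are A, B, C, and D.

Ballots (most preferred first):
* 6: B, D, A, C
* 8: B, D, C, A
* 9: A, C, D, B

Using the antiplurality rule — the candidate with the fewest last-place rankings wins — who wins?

Last-place votes: A 8, B 9, C 6, D 0.

D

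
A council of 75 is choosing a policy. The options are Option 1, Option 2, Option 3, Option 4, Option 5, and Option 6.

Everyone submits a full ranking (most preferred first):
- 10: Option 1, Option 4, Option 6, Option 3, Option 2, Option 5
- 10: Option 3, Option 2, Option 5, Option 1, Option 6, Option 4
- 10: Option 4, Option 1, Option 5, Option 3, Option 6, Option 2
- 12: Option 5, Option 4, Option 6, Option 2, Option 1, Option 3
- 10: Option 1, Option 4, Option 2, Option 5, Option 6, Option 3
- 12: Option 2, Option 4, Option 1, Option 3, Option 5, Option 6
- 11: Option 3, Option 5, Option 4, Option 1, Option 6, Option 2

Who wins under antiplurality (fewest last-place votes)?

Option 1

Last-place votes: Option 1 0, Option 2 21, Option 3 22, Option 4 10, Option 5 10, Option 6 12.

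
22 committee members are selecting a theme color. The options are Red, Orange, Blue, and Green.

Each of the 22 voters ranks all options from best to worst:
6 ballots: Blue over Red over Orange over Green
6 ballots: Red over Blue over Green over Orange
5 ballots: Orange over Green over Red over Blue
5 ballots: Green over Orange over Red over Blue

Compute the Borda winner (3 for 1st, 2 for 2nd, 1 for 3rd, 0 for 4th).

Red

Red: 6×2 + 6×3 + 5×1 + 5×1 = 40
Orange: 6×1 + 6×0 + 5×3 + 5×2 = 31
Blue: 6×3 + 6×2 + 5×0 + 5×0 = 30
Green: 6×0 + 6×1 + 5×2 + 5×3 = 31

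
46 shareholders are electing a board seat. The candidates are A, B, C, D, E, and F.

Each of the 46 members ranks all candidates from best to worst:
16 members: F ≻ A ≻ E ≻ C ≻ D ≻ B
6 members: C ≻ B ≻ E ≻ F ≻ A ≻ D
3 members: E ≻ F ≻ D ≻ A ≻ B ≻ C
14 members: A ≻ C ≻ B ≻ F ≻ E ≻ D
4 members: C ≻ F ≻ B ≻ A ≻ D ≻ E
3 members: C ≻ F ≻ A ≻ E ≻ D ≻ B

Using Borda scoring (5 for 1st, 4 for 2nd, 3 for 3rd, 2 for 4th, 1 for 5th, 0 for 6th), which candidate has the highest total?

A: 16×4 + 6×1 + 3×2 + 14×5 + 4×2 + 3×3 = 163
B: 16×0 + 6×4 + 3×1 + 14×3 + 4×3 + 3×0 = 81
C: 16×2 + 6×5 + 3×0 + 14×4 + 4×5 + 3×5 = 153
D: 16×1 + 6×0 + 3×3 + 14×0 + 4×1 + 3×1 = 32
E: 16×3 + 6×3 + 3×5 + 14×1 + 4×0 + 3×2 = 101
F: 16×5 + 6×2 + 3×4 + 14×2 + 4×4 + 3×4 = 160

A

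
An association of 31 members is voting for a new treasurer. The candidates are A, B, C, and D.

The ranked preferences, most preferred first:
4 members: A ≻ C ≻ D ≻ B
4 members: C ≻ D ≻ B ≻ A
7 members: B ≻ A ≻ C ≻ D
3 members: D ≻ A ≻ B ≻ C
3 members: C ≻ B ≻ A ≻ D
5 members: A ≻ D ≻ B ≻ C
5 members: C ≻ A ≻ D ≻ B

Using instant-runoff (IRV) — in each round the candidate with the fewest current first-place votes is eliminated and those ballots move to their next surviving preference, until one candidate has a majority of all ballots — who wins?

A

Round 1: A 9, B 7, C 12, D 3. D eliminated.
Round 2: A 12, B 7, C 12. B eliminated.
Round 3: A 19, C 12. A has a majority (≥16).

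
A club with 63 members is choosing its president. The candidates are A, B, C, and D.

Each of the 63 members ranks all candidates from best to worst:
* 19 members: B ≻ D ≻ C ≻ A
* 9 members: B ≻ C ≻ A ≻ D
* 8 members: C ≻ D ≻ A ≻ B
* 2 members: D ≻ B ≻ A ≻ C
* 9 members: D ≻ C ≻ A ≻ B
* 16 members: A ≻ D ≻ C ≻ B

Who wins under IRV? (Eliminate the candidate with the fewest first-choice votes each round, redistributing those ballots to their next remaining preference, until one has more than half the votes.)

D

Round 1: A 16, B 28, C 8, D 11. C eliminated.
Round 2: A 16, B 28, D 19. A eliminated.
Round 3: B 28, D 35. D has a majority (≥32).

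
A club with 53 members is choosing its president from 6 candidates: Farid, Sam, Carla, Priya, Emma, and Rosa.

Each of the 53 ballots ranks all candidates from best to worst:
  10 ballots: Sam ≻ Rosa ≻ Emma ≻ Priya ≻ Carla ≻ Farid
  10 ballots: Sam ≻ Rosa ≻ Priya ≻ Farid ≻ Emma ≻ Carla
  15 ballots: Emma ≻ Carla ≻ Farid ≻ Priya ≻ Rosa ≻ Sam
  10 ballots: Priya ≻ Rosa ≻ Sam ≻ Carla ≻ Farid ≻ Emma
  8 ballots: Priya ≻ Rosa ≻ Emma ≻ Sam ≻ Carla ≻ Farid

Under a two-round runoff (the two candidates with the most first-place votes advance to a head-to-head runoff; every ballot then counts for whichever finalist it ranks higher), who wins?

Priya

Round 1 first-place votes: Farid 0, Sam 20, Carla 0, Priya 18, Emma 15, Rosa 0. Sam and Priya advance.
Runoff: Sam is ranked above Priya on 20 ballots, Priya above Sam on 33.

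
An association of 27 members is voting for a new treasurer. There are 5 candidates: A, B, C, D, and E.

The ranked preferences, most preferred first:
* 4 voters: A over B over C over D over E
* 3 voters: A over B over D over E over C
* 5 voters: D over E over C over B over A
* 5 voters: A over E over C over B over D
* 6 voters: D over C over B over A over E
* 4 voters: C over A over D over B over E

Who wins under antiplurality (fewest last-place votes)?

Last-place votes: A 5, B 0, C 3, D 5, E 14.

B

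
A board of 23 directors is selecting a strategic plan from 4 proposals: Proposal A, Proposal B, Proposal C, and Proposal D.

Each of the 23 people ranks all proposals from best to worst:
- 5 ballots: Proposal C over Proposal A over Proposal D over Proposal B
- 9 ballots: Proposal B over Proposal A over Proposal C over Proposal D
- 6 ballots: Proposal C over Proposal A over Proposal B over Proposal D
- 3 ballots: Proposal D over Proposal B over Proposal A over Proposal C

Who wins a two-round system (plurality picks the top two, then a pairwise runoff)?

Round 1 first-place votes: Proposal A 0, Proposal B 9, Proposal C 11, Proposal D 3. Proposal C and Proposal B advance.
Runoff: Proposal C is ranked above Proposal B on 11 ballots, Proposal B above Proposal C on 12.

Proposal B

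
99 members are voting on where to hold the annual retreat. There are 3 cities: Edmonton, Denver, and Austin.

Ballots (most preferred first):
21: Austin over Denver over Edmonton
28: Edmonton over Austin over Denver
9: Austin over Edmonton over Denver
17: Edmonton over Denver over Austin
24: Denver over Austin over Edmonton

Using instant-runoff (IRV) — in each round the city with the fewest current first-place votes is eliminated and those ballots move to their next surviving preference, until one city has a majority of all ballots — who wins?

Round 1: Edmonton 45, Denver 24, Austin 30. Denver eliminated.
Round 2: Edmonton 45, Austin 54. Austin has a majority (≥50).

Austin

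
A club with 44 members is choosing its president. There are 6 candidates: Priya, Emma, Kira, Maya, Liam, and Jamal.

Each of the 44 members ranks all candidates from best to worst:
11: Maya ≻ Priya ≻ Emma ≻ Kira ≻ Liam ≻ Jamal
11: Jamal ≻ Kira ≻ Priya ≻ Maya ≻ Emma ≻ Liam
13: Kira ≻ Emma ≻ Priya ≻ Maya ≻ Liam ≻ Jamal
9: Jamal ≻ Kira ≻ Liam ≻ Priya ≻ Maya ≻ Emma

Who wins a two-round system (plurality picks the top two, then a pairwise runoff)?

Round 1 first-place votes: Priya 0, Emma 0, Kira 13, Maya 11, Liam 0, Jamal 20. Jamal and Kira advance.
Runoff: Jamal is ranked above Kira on 20 ballots, Kira above Jamal on 24.

Kira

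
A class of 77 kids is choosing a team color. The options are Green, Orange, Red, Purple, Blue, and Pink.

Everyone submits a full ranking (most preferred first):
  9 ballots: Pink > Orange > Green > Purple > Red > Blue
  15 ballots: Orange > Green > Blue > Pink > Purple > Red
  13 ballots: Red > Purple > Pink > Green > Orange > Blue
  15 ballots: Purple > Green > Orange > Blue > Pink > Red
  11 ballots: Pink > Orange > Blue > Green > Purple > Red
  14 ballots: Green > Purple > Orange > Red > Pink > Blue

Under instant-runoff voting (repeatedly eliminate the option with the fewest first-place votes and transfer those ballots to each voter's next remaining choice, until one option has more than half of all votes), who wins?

Round 1: Green 14, Orange 15, Red 13, Purple 15, Blue 0, Pink 20. Blue eliminated.
Round 2: Green 14, Orange 15, Red 13, Purple 15, Pink 20. Red eliminated.
Round 3: Green 14, Orange 15, Purple 28, Pink 20. Green eliminated.
Round 4: Orange 15, Purple 42, Pink 20. Purple has a majority (≥39).

Purple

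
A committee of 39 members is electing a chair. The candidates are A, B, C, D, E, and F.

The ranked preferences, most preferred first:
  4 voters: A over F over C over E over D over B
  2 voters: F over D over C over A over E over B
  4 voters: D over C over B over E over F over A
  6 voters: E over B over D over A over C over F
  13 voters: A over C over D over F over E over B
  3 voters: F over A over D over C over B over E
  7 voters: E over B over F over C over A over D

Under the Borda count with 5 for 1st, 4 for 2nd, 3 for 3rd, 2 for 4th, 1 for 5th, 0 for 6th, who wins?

A

A: 4×5 + 2×2 + 4×0 + 6×2 + 13×5 + 3×4 + 7×1 = 120
B: 4×0 + 2×0 + 4×3 + 6×4 + 13×0 + 3×1 + 7×4 = 67
C: 4×3 + 2×3 + 4×4 + 6×1 + 13×4 + 3×2 + 7×2 = 112
D: 4×1 + 2×4 + 4×5 + 6×3 + 13×3 + 3×3 + 7×0 = 98
E: 4×2 + 2×1 + 4×2 + 6×5 + 13×1 + 3×0 + 7×5 = 96
F: 4×4 + 2×5 + 4×1 + 6×0 + 13×2 + 3×5 + 7×3 = 92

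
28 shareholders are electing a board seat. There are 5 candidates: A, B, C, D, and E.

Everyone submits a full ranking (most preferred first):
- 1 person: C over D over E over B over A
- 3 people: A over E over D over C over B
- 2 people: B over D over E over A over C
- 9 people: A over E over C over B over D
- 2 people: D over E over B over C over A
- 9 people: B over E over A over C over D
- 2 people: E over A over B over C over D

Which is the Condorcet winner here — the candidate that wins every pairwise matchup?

E vs A: 16–12
E vs B: 17–11
E vs C: 27–1
E vs D: 23–5
E beats every other candidate.

E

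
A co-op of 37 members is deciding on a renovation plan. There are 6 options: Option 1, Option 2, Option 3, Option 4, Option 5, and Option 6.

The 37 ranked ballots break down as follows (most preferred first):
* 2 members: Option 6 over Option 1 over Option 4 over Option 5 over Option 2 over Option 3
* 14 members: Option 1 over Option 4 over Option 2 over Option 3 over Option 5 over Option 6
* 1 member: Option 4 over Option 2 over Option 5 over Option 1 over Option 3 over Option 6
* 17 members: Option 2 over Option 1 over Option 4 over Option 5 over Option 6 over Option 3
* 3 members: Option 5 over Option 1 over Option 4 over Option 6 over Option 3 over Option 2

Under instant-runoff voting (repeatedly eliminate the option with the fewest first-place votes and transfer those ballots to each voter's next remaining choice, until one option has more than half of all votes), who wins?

Option 1

Round 1: Option 1 14, Option 2 17, Option 3 0, Option 4 1, Option 5 3, Option 6 2. Option 3 eliminated.
Round 2: Option 1 14, Option 2 17, Option 4 1, Option 5 3, Option 6 2. Option 4 eliminated.
Round 3: Option 1 14, Option 2 18, Option 5 3, Option 6 2. Option 6 eliminated.
Round 4: Option 1 16, Option 2 18, Option 5 3. Option 5 eliminated.
Round 5: Option 1 19, Option 2 18. Option 1 has a majority (≥19).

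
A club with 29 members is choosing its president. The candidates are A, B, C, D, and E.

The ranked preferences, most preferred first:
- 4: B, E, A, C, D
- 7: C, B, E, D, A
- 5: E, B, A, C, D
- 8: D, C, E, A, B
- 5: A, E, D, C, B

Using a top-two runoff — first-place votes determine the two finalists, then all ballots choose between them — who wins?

Round 1 first-place votes: A 5, B 4, C 7, D 8, E 5. D and C advance.
Runoff: D is ranked above C on 13 ballots, C above D on 16.

C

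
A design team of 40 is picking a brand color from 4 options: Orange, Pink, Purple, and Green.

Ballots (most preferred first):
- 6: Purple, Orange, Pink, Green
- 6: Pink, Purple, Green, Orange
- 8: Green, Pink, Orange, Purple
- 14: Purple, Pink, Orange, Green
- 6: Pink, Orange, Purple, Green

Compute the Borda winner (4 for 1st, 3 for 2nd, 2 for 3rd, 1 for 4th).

Pink

Orange: 6×3 + 6×1 + 8×2 + 14×2 + 6×3 = 86
Pink: 6×2 + 6×4 + 8×3 + 14×3 + 6×4 = 126
Purple: 6×4 + 6×3 + 8×1 + 14×4 + 6×2 = 118
Green: 6×1 + 6×2 + 8×4 + 14×1 + 6×1 = 70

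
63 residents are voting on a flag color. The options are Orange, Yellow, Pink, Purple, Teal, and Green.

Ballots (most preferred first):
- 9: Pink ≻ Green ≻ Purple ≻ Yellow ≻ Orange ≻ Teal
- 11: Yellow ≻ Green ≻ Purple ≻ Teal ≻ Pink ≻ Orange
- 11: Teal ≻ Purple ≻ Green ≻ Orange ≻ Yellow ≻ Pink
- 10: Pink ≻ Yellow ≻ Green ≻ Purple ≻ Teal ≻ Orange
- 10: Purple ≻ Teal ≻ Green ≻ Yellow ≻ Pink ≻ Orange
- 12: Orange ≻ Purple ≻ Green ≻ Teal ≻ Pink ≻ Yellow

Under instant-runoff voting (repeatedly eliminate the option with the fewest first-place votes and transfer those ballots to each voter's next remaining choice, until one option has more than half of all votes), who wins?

Teal

Round 1: Orange 12, Yellow 11, Pink 19, Purple 10, Teal 11, Green 0. Green eliminated.
Round 2: Orange 12, Yellow 11, Pink 19, Purple 10, Teal 11. Purple eliminated.
Round 3: Orange 12, Yellow 11, Pink 19, Teal 21. Yellow eliminated.
Round 4: Orange 12, Pink 19, Teal 32. Teal has a majority (≥32).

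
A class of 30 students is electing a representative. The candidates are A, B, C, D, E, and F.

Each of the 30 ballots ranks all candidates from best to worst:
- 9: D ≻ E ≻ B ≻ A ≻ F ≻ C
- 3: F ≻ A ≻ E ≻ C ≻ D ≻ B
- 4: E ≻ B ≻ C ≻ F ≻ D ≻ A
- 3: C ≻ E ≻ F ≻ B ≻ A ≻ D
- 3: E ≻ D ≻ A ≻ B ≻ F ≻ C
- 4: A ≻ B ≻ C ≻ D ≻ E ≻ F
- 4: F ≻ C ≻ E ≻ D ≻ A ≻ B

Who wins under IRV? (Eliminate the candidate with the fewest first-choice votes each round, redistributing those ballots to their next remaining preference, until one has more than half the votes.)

Round 1: A 4, B 0, C 3, D 9, E 7, F 7. B eliminated.
Round 2: A 4, C 3, D 9, E 7, F 7. C eliminated.
Round 3: A 4, D 9, E 10, F 7. A eliminated.
Round 4: D 13, E 10, F 7. F eliminated.
Round 5: D 13, E 17. E has a majority (≥16).

E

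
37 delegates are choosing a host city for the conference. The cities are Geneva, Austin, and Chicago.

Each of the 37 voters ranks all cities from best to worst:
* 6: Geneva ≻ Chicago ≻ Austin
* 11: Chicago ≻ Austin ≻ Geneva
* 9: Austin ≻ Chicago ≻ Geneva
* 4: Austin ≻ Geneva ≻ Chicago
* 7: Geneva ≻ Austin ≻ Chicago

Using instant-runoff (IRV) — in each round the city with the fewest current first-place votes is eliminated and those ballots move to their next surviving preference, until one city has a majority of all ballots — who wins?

Round 1: Geneva 13, Austin 13, Chicago 11. Chicago eliminated.
Round 2: Geneva 13, Austin 24. Austin has a majority (≥19).

Austin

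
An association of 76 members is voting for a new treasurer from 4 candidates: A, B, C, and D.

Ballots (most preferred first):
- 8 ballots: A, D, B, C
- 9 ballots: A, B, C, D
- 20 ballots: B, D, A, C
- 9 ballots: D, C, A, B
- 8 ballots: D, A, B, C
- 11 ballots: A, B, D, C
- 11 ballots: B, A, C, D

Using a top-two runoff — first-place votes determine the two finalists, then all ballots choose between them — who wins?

A

Round 1 first-place votes: A 28, B 31, C 0, D 17. B and A advance.
Runoff: B is ranked above A on 31 ballots, A above B on 45.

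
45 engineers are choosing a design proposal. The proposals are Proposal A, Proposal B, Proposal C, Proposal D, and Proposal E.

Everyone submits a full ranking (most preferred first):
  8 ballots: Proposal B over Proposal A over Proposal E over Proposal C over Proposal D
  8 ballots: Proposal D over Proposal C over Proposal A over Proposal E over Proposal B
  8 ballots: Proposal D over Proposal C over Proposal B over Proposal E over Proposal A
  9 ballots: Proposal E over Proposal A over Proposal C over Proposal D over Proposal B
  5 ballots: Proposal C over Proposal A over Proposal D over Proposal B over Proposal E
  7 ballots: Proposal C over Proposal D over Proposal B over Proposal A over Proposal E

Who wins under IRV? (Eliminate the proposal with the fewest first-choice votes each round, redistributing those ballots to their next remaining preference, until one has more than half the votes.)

Round 1: Proposal A 0, Proposal B 8, Proposal C 12, Proposal D 16, Proposal E 9. Proposal A eliminated.
Round 2: Proposal B 8, Proposal C 12, Proposal D 16, Proposal E 9. Proposal B eliminated.
Round 3: Proposal C 12, Proposal D 16, Proposal E 17. Proposal C eliminated.
Round 4: Proposal D 28, Proposal E 17. Proposal D has a majority (≥23).

Proposal D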